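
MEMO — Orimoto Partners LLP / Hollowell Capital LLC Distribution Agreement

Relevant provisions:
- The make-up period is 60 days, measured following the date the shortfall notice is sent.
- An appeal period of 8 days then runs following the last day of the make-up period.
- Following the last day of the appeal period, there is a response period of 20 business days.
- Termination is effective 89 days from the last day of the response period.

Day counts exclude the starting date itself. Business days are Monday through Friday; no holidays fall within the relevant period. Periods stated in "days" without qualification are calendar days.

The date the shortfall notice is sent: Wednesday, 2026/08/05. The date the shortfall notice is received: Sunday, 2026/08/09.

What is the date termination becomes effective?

The last day of the make-up period: 2026/08/05 + 60 days = 2026/10/04.
The last day of the appeal period: 8 calendar days after 2026/10/04 is 2026/10/12.
The last day of the response period: 20 business days after Monday, 2026/10/12, skipping weekends — Oct 13, Oct 14, Oct 15, Oct 16, …, Nov 5, Nov 6, Nov 9 — lands on Monday, 2026/11/09.
The date termination becomes effective: 2026/11/09 + 89 days = 2027/02/06.

2027/02/06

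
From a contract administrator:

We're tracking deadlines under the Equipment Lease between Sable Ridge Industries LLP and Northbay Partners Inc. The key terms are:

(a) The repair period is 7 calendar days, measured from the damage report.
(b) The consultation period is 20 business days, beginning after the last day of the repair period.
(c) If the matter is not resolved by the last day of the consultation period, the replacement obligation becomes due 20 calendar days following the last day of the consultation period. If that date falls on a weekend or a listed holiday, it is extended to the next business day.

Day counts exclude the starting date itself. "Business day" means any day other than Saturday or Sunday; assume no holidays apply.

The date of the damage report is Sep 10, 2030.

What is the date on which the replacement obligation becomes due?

The last day of the repair period: 7 calendar days after Sep 10, 2030 is Sep 17, 2030.
From Tuesday, Sep 17, 2030, 20 business days (Sep 18, Sep 19, Sep 20, Sep 23, …, Oct 11, Oct 14, Oct 15, skipping weekends) brings us to Tuesday, Oct 15, 2030, which is the last day of the consultation period.
The date on which the replacement obligation becomes due: 20 calendar days after Oct 15, 2030 is Nov 4, 2030. Nov 4, 2030 is a Monday, so no roll-forward applies.

Nov 4, 2030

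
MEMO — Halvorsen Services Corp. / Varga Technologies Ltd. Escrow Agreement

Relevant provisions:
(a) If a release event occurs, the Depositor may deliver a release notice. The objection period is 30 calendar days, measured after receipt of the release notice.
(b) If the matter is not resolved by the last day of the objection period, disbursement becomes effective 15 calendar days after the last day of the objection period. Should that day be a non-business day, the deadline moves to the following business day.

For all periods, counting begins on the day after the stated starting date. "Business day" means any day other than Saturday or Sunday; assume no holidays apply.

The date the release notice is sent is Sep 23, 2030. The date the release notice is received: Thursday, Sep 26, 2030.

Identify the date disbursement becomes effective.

Adding 30 calendar days to Sep 26, 2030 gives Oct 26, 2030, which is the last day of the objection period.
The date disbursement becomes effective: 15 calendar days after Oct 26, 2030 is Nov 10, 2030. That falls on a Sunday, so it rolls to the next business day, Monday, Nov 11, 2030.

Nov 11, 2030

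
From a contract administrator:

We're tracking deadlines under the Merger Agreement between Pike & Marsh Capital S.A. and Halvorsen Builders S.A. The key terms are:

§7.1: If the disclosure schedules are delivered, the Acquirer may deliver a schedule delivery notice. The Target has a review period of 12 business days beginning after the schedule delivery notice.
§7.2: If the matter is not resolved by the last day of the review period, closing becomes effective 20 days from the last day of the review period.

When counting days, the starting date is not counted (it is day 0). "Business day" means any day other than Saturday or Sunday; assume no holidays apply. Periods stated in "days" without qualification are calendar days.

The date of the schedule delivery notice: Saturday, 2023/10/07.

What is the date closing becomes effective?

2023/11/13

From Saturday, 2023/10/07, 12 business days (Oct 9, Oct 10, Oct 11, Oct 12, …, Oct 20, Oct 23, Oct 24, skipping weekends) brings us to Tuesday, 2023/10/24, which is the last day of the review period.
The date closing becomes effective: 20 calendar days after 2023/10/24 is 2023/11/13.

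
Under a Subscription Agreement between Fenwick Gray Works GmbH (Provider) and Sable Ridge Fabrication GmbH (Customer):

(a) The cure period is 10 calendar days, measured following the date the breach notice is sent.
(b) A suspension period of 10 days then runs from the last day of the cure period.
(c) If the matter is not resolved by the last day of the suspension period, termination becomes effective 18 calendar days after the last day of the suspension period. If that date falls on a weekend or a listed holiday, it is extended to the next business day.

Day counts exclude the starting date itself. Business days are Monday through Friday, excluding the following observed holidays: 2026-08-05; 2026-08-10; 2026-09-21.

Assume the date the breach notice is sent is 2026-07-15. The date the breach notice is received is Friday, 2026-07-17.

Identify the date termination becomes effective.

2026-08-24

The last day of the cure period: 10 calendar days after 2026-07-15 is 2026-07-25.
The last day of the suspension period: 2026-07-25 + 10 days = 2026-08-04.
The date termination becomes effective: 18 calendar days after 2026-08-04 is 2026-08-22. That falls on a Saturday, so it rolls to the next business day, Monday, 2026-08-24.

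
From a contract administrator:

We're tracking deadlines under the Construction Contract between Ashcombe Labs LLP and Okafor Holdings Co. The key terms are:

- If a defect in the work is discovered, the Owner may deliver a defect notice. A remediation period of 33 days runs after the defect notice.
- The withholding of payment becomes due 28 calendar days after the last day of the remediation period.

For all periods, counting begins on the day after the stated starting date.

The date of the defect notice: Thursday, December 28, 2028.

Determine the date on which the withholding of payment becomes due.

February 27, 2029

The last day of the remediation period: December 28, 2028 + 33 days = January 30, 2029.
The date on which the withholding of payment becomes due: January 30, 2029 + 28 days = February 27, 2029.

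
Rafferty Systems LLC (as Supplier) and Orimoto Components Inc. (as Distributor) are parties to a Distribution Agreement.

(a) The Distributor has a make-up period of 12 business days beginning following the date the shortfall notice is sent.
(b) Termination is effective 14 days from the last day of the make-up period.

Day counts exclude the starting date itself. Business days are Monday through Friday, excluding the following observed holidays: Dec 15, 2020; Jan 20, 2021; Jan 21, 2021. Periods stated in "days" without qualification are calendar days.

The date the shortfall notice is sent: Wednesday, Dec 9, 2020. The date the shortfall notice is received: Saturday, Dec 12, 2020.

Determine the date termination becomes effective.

From Wednesday, Dec 9, 2020, 12 business days (Dec 10, Dec 11, Dec 14, Dec 16, …, Dec 24, Dec 25, Dec 28, skipping weekends and the listed holiday on Dec 15) brings us to Monday, Dec 28, 2020, which is the last day of the make-up period.
Adding 14 calendar days to Dec 28, 2020 gives Jan 11, 2021, which is the date termination becomes effective.

Jan 11, 2021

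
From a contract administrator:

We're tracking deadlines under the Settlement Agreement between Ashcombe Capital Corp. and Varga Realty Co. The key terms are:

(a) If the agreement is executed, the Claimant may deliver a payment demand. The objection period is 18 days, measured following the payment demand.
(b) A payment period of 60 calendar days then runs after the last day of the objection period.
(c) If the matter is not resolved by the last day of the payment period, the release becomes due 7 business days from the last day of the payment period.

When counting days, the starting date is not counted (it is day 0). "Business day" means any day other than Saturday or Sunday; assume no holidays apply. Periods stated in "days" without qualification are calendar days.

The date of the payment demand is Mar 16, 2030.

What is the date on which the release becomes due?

Adding 18 calendar days to Mar 16, 2030 gives Apr 3, 2030, which is the last day of the objection period.
The last day of the payment period: 60 calendar days after Apr 3, 2030 is Jun 2, 2030.
The date on which the release becomes due: counting 7 business days from Sunday, Jun 2, 2030 (Jun 3, Jun 4, Jun 5, Jun 6, Jun 7, Jun 10, Jun 11, skipping weekends) reaches Tuesday, Jun 11, 2030.

Jun 11, 2030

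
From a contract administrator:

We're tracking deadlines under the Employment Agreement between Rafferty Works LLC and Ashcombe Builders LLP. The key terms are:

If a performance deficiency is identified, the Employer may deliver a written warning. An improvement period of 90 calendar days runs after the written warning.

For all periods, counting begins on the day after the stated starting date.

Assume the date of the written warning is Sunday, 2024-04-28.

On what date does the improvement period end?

2024-07-27

The last day of the improvement period: 90 calendar days after 2024-04-28 is 2024-07-27.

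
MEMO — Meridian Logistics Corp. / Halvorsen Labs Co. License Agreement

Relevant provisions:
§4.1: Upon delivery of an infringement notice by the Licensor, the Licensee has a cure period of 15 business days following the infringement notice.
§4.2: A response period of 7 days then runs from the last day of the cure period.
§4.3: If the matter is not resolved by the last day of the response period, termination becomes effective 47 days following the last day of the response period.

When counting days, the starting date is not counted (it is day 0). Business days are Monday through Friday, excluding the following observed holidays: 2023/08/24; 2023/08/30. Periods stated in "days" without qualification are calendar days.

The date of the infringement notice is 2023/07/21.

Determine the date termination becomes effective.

2023/10/04

The last day of the cure period: counting 15 business days from Friday, 2023/07/21 (Jul 24, Jul 25, Jul 26, Jul 27, …, Aug 9, Aug 10, Aug 11, skipping weekends) reaches Friday, 2023/08/11.
The last day of the response period: 2023/08/11 + 7 days = 2023/08/18.
The date termination becomes effective: 2023/08/18 + 47 days = 2023/10/04.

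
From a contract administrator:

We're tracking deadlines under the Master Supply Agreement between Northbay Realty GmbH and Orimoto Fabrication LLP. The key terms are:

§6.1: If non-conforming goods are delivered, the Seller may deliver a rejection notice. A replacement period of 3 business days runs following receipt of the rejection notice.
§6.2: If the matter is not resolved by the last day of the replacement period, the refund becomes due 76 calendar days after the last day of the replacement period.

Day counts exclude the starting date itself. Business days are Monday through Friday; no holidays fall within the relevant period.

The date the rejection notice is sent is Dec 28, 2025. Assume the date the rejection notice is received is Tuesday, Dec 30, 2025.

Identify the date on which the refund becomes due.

The last day of the replacement period: 3 business days after Tuesday, Dec 30, 2025, skipping weekends — Dec 31, Jan 1, Jan 2 — lands on Friday, Jan 2, 2026.
The date on which the refund becomes due: 76 calendar days after Jan 2, 2026 is Mar 19, 2026.

Mar 19, 2026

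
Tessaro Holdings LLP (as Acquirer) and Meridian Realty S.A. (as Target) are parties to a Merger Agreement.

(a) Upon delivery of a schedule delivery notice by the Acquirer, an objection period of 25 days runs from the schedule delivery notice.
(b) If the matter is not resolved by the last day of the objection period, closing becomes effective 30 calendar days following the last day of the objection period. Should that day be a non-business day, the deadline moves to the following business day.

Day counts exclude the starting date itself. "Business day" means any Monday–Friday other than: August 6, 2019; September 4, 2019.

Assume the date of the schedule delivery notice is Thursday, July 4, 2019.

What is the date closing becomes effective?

August 28, 2019

The last day of the objection period: July 4, 2019 + 25 days = July 29, 2019.
Adding 30 calendar days to July 29, 2019 gives August 28, 2019, which is the date closing becomes effective. August 28, 2019 is a Wednesday and is not a listed holiday, so no roll-forward applies.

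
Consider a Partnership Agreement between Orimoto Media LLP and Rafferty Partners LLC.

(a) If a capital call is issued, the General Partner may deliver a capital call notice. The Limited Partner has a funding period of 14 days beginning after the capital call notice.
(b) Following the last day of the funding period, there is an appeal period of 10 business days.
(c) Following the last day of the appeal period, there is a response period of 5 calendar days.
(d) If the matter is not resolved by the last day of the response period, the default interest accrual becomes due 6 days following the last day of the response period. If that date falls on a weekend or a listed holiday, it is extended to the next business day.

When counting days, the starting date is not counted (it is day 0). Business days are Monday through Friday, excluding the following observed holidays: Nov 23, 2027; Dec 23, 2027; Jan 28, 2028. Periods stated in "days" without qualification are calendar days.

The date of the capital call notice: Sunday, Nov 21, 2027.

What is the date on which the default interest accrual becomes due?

Adding 14 calendar days to Nov 21, 2027 gives Dec 5, 2027, which is the last day of the funding period.
The last day of the appeal period: 10 business days after Sunday, Dec 5, 2027, skipping weekends — Dec 6, Dec 7, Dec 8, Dec 9, Dec 10, Dec 13, Dec 14, Dec 15, Dec 16, Dec 17 — lands on Friday, Dec 17, 2027.
The last day of the response period: Dec 17, 2027 + 5 days = Dec 22, 2027.
Adding 6 calendar days to Dec 22, 2027 gives Dec 28, 2027, which is the date on which the default interest accrual becomes due. Dec 28, 2027 is a Tuesday and is not a listed holiday, so no roll-forward applies.

Dec 28, 2027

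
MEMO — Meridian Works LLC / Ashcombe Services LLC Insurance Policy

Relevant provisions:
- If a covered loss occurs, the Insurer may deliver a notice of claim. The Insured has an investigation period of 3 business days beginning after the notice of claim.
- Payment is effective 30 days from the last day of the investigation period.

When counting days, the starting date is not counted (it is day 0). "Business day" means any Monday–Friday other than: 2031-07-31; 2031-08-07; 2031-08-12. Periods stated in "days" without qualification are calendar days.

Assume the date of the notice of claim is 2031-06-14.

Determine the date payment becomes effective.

From Saturday, 2031-06-14, 3 business days (Jun 16, Jun 17, Jun 18, skipping weekends) brings us to Wednesday, 2031-06-18, which is the last day of the investigation period.
The date payment becomes effective: 2031-06-18 + 30 days = 2031-07-18.

2031-07-18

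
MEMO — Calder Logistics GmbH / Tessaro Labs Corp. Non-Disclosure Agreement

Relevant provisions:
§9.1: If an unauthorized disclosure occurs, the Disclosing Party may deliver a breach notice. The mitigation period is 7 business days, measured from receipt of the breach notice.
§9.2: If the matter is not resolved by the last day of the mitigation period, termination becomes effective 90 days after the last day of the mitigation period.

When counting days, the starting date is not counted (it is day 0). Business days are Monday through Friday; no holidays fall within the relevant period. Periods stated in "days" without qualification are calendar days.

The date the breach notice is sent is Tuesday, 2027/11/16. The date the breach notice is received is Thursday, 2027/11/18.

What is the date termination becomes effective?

From Thursday, 2027/11/18, 7 business days (Nov 19, Nov 22, Nov 23, Nov 24, Nov 25, Nov 26, Nov 29, skipping weekends) brings us to Monday, 2027/11/29, which is the last day of the mitigation period.
The date termination becomes effective: 90 calendar days after 2027/11/29 is 2028/02/27.

2028/02/27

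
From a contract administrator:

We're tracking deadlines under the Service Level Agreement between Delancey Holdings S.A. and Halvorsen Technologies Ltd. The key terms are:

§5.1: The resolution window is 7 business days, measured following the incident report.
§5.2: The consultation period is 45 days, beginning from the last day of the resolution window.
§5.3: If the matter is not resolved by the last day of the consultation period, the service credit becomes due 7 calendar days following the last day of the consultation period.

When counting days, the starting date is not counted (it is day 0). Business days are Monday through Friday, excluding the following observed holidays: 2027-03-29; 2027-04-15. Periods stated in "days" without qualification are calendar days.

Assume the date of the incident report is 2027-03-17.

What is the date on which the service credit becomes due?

The last day of the resolution window: counting 7 business days from Wednesday, 2027-03-17 (Mar 18, Mar 19, Mar 22, Mar 23, Mar 24, Mar 25, Mar 26, skipping weekends) reaches Friday, 2027-03-26.
The last day of the consultation period: 45 calendar days after 2027-03-26 is 2027-05-10.
Adding 7 calendar days to 2027-05-10 gives 2027-05-17, which is the date on which the service credit becomes due.

2027-05-17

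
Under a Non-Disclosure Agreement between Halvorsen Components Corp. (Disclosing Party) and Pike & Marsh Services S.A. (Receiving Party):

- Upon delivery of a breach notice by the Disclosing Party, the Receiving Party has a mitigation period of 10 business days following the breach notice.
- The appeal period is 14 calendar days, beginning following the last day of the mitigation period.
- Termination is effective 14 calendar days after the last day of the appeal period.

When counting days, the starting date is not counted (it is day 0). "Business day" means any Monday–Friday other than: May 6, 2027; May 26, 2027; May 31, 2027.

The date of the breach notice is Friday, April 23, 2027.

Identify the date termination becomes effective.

June 7, 2027

From Friday, April 23, 2027, 10 business days (Apr 26, Apr 27, Apr 28, Apr 29, Apr 30, May 3, May 4, May 5, May 7, May 10, skipping weekends and the listed holiday on May 6) brings us to Monday, May 10, 2027, which is the last day of the mitigation period.
The last day of the appeal period: 14 calendar days after May 10, 2027 is May 24, 2027.
The date termination becomes effective: May 24, 2027 + 14 days = June 7, 2027.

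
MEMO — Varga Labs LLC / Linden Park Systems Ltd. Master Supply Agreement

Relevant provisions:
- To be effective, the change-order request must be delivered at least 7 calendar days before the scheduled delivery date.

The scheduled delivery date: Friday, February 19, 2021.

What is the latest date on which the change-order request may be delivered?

February 19, 2021 minus 7 days is February 12, 2021.

February 12, 2021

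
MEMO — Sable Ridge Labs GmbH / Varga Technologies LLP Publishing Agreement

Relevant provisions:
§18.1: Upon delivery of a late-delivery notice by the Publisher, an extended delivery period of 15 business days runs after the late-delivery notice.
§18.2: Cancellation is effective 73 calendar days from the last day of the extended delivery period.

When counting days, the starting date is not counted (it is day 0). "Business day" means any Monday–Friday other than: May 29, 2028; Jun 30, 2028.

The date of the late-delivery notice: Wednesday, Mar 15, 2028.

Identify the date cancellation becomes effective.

The last day of the extended delivery period: 15 business days after Wednesday, Mar 15, 2028, skipping weekends — Mar 16, Mar 17, Mar 20, Mar 21, …, Apr 3, Apr 4, Apr 5 — lands on Wednesday, Apr 5, 2028.
The date cancellation becomes effective: 73 calendar days after Apr 5, 2028 is Jun 17, 2028.

Jun 17, 2028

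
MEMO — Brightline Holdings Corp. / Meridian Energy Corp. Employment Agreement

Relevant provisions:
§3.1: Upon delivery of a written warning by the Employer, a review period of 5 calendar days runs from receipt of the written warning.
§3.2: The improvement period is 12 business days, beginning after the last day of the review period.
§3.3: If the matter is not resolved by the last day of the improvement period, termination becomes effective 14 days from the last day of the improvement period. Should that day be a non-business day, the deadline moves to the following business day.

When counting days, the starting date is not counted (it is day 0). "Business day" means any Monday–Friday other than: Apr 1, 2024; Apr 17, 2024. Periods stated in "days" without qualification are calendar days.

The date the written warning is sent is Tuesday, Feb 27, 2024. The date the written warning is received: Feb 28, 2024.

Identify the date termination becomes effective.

The last day of the review period: 5 calendar days after Feb 28, 2024 is Mar 4, 2024.
From Monday, Mar 4, 2024, 12 business days (Mar 5, Mar 6, Mar 7, Mar 8, …, Mar 18, Mar 19, Mar 20, skipping weekends) brings us to Wednesday, Mar 20, 2024, which is the last day of the improvement period.
The date termination becomes effective: Mar 20, 2024 + 14 days = Apr 3, 2024. Apr 3, 2024 is a Wednesday and is not a listed holiday, so no roll-forward applies.

Apr 3, 2024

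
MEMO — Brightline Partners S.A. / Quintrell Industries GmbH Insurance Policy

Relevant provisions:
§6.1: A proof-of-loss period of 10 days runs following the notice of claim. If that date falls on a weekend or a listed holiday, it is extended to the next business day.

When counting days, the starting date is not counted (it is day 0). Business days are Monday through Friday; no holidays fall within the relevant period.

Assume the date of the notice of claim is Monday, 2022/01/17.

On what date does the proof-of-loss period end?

Adding 10 calendar days to 2022/01/17 gives 2022/01/27, which is the last day of the proof-of-loss period. 2022/01/27 is a Thursday, so no roll-forward applies.

2022/01/27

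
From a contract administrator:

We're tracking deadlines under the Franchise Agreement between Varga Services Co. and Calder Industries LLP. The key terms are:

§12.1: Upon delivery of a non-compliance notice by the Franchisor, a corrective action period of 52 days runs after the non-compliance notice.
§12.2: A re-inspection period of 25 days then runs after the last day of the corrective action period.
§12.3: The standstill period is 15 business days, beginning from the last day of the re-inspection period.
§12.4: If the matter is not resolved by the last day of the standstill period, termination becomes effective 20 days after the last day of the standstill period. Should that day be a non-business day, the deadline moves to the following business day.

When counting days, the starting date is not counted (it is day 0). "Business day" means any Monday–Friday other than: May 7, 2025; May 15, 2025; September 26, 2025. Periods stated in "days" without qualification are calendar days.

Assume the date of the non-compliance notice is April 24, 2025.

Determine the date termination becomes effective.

The last day of the corrective action period: 52 calendar days after April 24, 2025 is June 15, 2025.
The last day of the re-inspection period: 25 calendar days after June 15, 2025 is July 10, 2025.
From Thursday, July 10, 2025, 15 business days (Jul 11, Jul 14, Jul 15, Jul 16, …, Jul 29, Jul 30, Jul 31, skipping weekends) brings us to Thursday, July 31, 2025, which is the last day of the standstill period.
The date termination becomes effective: July 31, 2025 + 20 days = August 20, 2025. August 20, 2025 is a Wednesday and is not a listed holiday, so no roll-forward applies.

August 20, 2025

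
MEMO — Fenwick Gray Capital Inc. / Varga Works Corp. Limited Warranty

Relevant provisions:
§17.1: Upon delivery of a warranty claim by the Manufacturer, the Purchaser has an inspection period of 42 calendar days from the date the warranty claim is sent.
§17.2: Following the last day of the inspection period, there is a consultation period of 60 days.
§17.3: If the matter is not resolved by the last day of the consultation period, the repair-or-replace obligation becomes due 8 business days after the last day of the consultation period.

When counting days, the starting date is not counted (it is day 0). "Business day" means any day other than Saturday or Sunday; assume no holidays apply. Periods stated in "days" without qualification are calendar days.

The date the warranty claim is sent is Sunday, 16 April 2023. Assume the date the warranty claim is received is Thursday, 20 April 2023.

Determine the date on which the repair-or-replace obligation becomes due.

8 August 2023

The last day of the inspection period: 16 April 2023 + 42 days = 28 May 2023.
The last day of the consultation period: 60 calendar days after 28 May 2023 is 27 July 2023.
The date on which the repair-or-replace obligation becomes due: counting 8 business days from Thursday, 27 July 2023 (Jul 28, Jul 31, Aug 1, Aug 2, Aug 3, Aug 4, Aug 7, Aug 8, skipping weekends) reaches Tuesday, 8 August 2023.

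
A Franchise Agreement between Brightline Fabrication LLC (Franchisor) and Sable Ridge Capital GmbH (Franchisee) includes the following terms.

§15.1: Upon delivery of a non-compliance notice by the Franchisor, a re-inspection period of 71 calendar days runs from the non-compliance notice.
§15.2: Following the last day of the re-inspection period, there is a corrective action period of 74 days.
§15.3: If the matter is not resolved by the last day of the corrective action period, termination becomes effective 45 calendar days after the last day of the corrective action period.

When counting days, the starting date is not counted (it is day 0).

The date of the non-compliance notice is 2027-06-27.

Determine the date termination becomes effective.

The last day of the re-inspection period: 2027-06-27 + 71 days = 2027-09-06.
The last day of the corrective action period: 2027-09-06 + 74 days = 2027-11-19.
Adding 45 calendar days to 2027-11-19 gives 2028-01-03, which is the date termination becomes effective.

2028-01-03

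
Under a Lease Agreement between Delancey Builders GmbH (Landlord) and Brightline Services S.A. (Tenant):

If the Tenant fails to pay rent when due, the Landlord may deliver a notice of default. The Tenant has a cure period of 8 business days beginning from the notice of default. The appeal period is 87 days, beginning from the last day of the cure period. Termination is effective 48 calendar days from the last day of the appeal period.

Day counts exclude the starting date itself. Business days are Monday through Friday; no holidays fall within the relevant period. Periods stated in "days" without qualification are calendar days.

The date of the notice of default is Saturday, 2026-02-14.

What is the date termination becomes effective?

The last day of the cure period: counting 8 business days from Saturday, 2026-02-14 (Feb 16, Feb 17, Feb 18, Feb 19, Feb 20, Feb 23, Feb 24, Feb 25, skipping weekends) reaches Wednesday, 2026-02-25.
The last day of the appeal period: 87 calendar days after 2026-02-25 is 2026-05-23.
Adding 48 calendar days to 2026-05-23 gives 2026-07-10, which is the date termination becomes effective.

2026-07-10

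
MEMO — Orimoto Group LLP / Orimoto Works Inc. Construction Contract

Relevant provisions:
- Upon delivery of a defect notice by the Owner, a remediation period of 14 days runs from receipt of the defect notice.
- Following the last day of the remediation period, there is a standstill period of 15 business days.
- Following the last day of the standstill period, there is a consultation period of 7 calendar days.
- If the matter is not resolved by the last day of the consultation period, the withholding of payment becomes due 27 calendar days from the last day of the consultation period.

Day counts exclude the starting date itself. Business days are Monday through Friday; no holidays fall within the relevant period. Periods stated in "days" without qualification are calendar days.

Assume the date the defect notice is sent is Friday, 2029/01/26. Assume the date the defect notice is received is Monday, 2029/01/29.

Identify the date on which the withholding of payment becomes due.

2029/04/08

Adding 14 calendar days to 2029/01/29 gives 2029/02/12, which is the last day of the remediation period.
From Monday, 2029/02/12, 15 business days (Feb 13, Feb 14, Feb 15, Feb 16, …, Mar 1, Mar 2, Mar 5, skipping weekends) brings us to Monday, 2029/03/05, which is the last day of the standstill period.
The last day of the consultation period: 2029/03/05 + 7 days = 2029/03/12.
The date on which the withholding of payment becomes due: 2029/03/12 + 27 days = 2029/04/08.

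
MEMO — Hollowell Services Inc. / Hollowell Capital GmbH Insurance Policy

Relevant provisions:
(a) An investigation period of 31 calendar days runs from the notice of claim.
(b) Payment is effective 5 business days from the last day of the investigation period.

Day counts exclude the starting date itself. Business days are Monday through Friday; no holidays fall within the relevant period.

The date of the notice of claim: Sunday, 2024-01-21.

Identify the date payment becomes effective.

2024-02-28

The last day of the investigation period: 31 calendar days after 2024-01-21 is 2024-02-21.
The date payment becomes effective: counting 5 business days from Wednesday, 2024-02-21 (Feb 22, Feb 23, Feb 26, Feb 27, Feb 28, skipping weekends) reaches Wednesday, 2024-02-28.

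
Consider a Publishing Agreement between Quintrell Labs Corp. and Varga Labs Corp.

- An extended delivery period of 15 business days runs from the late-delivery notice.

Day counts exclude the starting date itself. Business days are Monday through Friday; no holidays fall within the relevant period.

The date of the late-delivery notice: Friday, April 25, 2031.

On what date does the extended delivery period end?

The last day of the extended delivery period: counting 15 business days from Friday, April 25, 2031 (Apr 28, Apr 29, Apr 30, May 1, …, May 14, May 15, May 16, skipping weekends) reaches Friday, May 16, 2031.

May 16, 2031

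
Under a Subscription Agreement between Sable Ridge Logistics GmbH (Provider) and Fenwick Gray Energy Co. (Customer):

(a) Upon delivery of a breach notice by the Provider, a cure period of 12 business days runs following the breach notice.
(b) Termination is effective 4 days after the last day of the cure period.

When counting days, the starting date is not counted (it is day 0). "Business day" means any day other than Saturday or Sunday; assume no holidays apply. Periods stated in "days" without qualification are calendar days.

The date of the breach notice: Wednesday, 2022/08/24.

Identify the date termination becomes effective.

2022/09/13

The last day of the cure period: counting 12 business days from Wednesday, 2022/08/24 (Aug 25, Aug 26, Aug 29, Aug 30, …, Sep 7, Sep 8, Sep 9, skipping weekends) reaches Friday, 2022/09/09.
The date termination becomes effective: 2022/09/09 + 4 days = 2022/09/13.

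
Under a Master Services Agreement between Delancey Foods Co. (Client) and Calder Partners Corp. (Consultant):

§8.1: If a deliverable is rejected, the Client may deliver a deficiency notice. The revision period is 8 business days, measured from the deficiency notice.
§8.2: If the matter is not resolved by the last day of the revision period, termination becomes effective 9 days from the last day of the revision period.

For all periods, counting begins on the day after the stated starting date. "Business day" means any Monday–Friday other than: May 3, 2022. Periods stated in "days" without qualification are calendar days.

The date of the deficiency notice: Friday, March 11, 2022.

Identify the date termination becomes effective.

The last day of the revision period: counting 8 business days from Friday, March 11, 2022 (Mar 14, Mar 15, Mar 16, Mar 17, Mar 18, Mar 21, Mar 22, Mar 23, skipping weekends) reaches Wednesday, March 23, 2022.
The date termination becomes effective: March 23, 2022 + 9 days = April 1, 2022.

April 1, 2022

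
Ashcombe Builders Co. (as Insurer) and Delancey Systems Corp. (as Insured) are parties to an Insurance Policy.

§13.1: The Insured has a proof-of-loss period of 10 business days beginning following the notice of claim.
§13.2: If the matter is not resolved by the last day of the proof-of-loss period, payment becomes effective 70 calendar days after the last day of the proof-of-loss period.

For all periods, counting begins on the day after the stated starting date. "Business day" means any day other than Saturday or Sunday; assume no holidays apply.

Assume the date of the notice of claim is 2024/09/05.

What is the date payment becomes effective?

The last day of the proof-of-loss period: counting 10 business days from Thursday, 2024/09/05 (Sep 6, Sep 9, Sep 10, Sep 11, Sep 12, Sep 13, Sep 16, Sep 17, Sep 18, Sep 19, skipping weekends) reaches Thursday, 2024/09/19.
Adding 70 calendar days to 2024/09/19 gives 2024/11/28, which is the date payment becomes effective.

2024/11/28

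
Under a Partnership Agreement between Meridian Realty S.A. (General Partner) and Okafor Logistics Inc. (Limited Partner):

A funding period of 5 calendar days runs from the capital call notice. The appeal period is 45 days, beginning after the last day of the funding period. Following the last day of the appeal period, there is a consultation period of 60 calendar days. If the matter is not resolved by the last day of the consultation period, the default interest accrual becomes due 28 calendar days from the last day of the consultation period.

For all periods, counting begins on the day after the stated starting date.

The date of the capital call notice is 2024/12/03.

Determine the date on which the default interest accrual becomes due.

The last day of the funding period: 2024/12/03 + 5 days = 2024/12/08.
The last day of the appeal period: 2024/12/08 + 45 days = 2025/01/22.
Adding 60 calendar days to 2025/01/22 gives 2025/03/23, which is the last day of the consultation period.
The date on which the default interest accrual becomes due: 28 calendar days after 2025/03/23 is 2025/04/20.

2025/04/20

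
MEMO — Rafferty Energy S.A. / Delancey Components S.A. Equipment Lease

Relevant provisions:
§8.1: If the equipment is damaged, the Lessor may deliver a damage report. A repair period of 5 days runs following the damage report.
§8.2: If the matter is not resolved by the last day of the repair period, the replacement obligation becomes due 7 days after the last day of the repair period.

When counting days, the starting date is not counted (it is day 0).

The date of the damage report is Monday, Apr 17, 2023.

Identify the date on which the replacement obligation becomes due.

Apr 29, 2023

The last day of the repair period: 5 calendar days after Apr 17, 2023 is Apr 22, 2023.
The date on which the replacement obligation becomes due: Apr 22, 2023 + 7 days = Apr 29, 2023.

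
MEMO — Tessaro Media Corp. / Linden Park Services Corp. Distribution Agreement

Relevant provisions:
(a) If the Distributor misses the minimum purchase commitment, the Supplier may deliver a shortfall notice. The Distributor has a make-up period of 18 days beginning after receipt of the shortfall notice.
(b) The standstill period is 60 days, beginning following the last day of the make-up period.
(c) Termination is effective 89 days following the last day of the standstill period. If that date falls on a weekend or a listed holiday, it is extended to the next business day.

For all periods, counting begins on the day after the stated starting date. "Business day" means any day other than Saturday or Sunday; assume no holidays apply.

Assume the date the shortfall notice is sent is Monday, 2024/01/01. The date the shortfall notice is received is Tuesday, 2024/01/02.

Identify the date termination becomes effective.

2024/06/17

The last day of the make-up period: 2024/01/02 + 18 days = 2024/01/20.
The last day of the standstill period: 60 calendar days after 2024/01/20 is 2024/03/20.
The date termination becomes effective: 2024/03/20 + 89 days = 2024/06/17. 2024/06/17 is a Monday, so no roll-forward applies.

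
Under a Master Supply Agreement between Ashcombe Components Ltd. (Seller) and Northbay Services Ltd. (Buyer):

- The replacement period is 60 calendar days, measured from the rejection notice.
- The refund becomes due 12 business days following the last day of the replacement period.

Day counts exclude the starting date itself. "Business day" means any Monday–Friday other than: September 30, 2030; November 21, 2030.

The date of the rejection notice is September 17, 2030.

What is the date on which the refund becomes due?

Adding 60 calendar days to September 17, 2030 gives November 16, 2030, which is the last day of the replacement period.
The date on which the refund becomes due: counting 12 business days from Saturday, November 16, 2030 (Nov 18, Nov 19, Nov 20, Nov 22, …, Dec 2, Dec 3, Dec 4, skipping weekends and the listed holiday on Nov 21) reaches Wednesday, December 4, 2030.

December 4, 2030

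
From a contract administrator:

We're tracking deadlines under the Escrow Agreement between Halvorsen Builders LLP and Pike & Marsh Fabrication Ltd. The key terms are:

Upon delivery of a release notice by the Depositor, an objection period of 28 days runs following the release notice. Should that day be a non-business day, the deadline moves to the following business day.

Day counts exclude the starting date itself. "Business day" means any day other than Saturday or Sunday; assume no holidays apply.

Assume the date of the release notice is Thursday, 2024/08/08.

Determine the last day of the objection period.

Adding 28 calendar days to 2024/08/08 gives 2024/09/05, which is the last day of the objection period. 2024/09/05 is a Thursday, so no roll-forward applies.

2024/09/05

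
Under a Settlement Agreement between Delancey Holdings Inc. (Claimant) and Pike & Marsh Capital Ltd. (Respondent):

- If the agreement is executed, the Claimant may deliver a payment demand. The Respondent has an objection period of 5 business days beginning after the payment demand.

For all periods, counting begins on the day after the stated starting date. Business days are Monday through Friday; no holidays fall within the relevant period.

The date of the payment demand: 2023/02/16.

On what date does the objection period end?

The last day of the objection period: counting 5 business days from Thursday, 2023/02/16 (Feb 17, Feb 20, Feb 21, Feb 22, Feb 23, skipping weekends) reaches Thursday, 2023/02/23.

2023/02/23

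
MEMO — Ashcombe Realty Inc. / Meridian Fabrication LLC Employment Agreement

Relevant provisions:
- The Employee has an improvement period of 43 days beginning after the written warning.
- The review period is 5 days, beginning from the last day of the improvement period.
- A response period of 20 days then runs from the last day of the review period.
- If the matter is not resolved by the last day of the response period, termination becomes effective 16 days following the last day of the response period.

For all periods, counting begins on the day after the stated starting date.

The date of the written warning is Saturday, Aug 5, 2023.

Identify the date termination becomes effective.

Adding 43 calendar days to Aug 5, 2023 gives Sep 17, 2023, which is the last day of the improvement period.
The last day of the review period: Sep 17, 2023 + 5 days = Sep 22, 2023.
Adding 20 calendar days to Sep 22, 2023 gives Oct 12, 2023, which is the last day of the response period.
Adding 16 calendar days to Oct 12, 2023 gives Oct 28, 2023, which is the date termination becomes effective.

Oct 28, 2023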